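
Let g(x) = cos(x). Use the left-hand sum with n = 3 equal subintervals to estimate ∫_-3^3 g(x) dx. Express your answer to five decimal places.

0.18122

Δx = (3 − (-3))/3 = 2.
Left endpoints: -3, -1, 1.
g(-3) ≈ -0.98999, g(-1) ≈ 0.54030, g(1) ≈ 0.54030.
Sum = Δx · [g(-3) + g(-1) + g(1)].
Sum ≈ 0.18122.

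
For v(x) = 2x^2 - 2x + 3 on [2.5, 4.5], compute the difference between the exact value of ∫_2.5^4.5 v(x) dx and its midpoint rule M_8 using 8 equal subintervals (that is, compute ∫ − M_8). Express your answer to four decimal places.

0.0208

Exact integral: ∫_2.5^4.5 v(x) dx ≈ 42.333333.
M_8 = 42.3125.
Error ≈ 42.333333 − 42.3125 ≈ 0.0208.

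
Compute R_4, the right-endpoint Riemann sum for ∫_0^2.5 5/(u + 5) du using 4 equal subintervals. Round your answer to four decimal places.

Δu = (2.5 − 0)/4 = 0.625.
Right endpoints: 0.625, 1.25, 1.875, 2.5.
f(0.625) = 8/9, f(1.25) = 0.8, f(1.875) = 8/11, f(2.5) = 2/3.
Sum = Δu · [f(0.625) + f(1.25) + f(1.875) + f(2.5)].
Sum ≈ 1.9268.

1.9268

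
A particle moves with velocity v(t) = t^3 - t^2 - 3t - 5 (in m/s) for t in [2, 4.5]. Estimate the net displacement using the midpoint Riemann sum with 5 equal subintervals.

33.4765625

Δt = (4.5 − 2)/5 = 0.5.
Midpoints: 2.25, 2.75, 3.25, 3.75, 4.25.
v(2.25) = -5.421875, v(2.75) = -0.015625, v(3.25) = 9.015625, v(3.75) = 22.421875, v(4.25) = 40.953125.
Sum = Δt · [v(2.25) + v(2.75) + v(3.25) + v(3.75) + v(4.25)].
Sum = 33.4765625.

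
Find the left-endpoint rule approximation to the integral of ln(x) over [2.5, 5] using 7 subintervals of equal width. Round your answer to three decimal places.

3.131

Δx = (5 − 2.5)/7 = 5/14.
Left endpoints: 2.5, 20/7, 45/14, 25/7, 55/14, 30/7, 65/14.
f(2.5) ≈ 0.916, f(20/7) ≈ 1.050, f(45/14) ≈ 1.168, f(25/7) ≈ 1.273, f(55/14) ≈ 1.368, f(30/7) ≈ 1.455, f(65/14) ≈ 1.535.
Sum = Δx · [f(2.5) + f(20/7) + f(45/14) + ...].
Sum ≈ 3.131.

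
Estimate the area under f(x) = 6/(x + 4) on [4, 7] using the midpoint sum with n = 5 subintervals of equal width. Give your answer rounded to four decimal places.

1.9101

Δx = (7 − 4)/5 = 0.6.
Midpoints: 4.3, 4.9, 5.5, 6.1, 6.7.
f(4.3) = 60/83, f(4.9) = 60/89, f(5.5) = 12/19, f(6.1) = 60/101, f(6.7) = 60/107.
Sum = Δx · [f(4.3) + f(4.9) + f(5.5) + f(6.1) + f(6.7)].
Sum ≈ 1.9101.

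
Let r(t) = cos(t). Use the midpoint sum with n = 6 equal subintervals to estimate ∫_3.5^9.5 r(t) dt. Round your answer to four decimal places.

0.2875

Δt = (9.5 − 3.5)/6 = 1.
Midpoints: 4, 5, 6, 7, 8, 9.
r(4) ≈ -0.6536, r(5) ≈ 0.2837, r(6) ≈ 0.9602, r(7) ≈ 0.7539, r(8) ≈ -0.1455, r(9) ≈ -0.9111.
Sum = Δt · [r(4) + r(5) + r(6) + ...].
Sum ≈ 0.2875.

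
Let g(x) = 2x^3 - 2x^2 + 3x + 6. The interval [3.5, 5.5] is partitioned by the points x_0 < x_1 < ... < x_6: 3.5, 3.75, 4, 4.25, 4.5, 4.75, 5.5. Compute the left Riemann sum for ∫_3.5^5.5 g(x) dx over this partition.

Subinterval widths: 0.25, 0.25, 0.25, 0.25, 0.25, 0.75.
Left endpoints: 3.5, 3.75, 4, 4.25, 4.5, 4.75.
g(3.5) = 77.75, g(3.75) = 94.59375, g(4) = 114, g(4.25) = 136.15625, g(4.5) = 161.25, g(4.75) = 189.46875.
Sum = Σ Δx_i · g(x_i).
Sum = 288.0390625.

288.0390625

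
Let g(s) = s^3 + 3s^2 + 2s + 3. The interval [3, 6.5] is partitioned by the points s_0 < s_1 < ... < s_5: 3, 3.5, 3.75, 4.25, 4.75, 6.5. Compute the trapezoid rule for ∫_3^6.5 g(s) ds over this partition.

Subinterval widths: 0.5, 0.25, 0.5, 0.5, 1.75.
g(3) = 63, g(3.5) = 89.625, g(3.75) = 105.421875, g(4.25) = 142.453125, g(4.75) = 187.359375, g(6.5) = 417.375.
On each subinterval the trapezoid contributes (Δs_i/2)·[g(s_{i-1}) + g(s_i)].
Sum = 736.1015625.

736.1015625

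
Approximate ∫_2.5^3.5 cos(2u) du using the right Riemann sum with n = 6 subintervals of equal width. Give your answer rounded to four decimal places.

Δu = (3.5 − 2.5)/6 = 1/6.
Right endpoints: 8/3, 17/6, 3, 19/6, 10/3, 3.5.
f(8/3) ≈ 0.5818, f(17/6) ≈ 0.8159, f(3) ≈ 0.9602, f(19/6) ≈ 0.9987, f(10/3) ≈ 0.9274, f(3.5) ≈ 0.7539.
Sum = Δu · [f(8/3) + f(17/6) + f(3) + ...].
Sum ≈ 0.8396.

0.8396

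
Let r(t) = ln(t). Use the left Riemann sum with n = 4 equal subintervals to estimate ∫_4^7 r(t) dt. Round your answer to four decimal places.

4.8613

Δt = (7 − 4)/4 = 0.75.
Left endpoints: 4, 4.75, 5.5, 6.25.
r(4) ≈ 1.3863, r(4.75) ≈ 1.5581, r(5.5) ≈ 1.7047, r(6.25) ≈ 1.8326.
Sum = Δt · [r(4) + r(4.75) + r(5.5) + r(6.25)].
Sum ≈ 4.8613.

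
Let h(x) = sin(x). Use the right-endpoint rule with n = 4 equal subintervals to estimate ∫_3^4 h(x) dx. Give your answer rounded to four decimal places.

Δx = (4 − 3)/4 = 0.25.
Right endpoints: 3.25, 3.5, 3.75, 4.
h(3.25) ≈ -0.1082, h(3.5) ≈ -0.3508, h(3.75) ≈ -0.5716, h(4) ≈ -0.7568.
Sum = Δx · [h(3.25) + h(3.5) + h(3.75) + h(4)].
Sum ≈ -0.4468.

-0.4468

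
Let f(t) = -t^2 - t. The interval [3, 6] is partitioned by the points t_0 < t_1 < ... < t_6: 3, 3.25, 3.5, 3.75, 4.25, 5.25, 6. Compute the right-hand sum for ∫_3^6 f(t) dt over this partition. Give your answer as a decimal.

Subinterval widths: 0.25, 0.25, 0.25, 0.5, 1, 0.75.
Right endpoints: 3.25, 3.5, 3.75, 4.25, 5.25, 6.
f(3.25) = -13.8125, f(3.5) = -15.75, f(3.75) = -17.8125, f(4.25) = -22.3125, f(5.25) = -32.8125, f(6) = -42.
Sum = Σ Δt_i · f(t_i).
Sum = -87.3125.

-87.3125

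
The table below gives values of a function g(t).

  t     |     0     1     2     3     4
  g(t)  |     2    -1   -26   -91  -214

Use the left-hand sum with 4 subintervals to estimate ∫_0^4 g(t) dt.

Δt = 1.
Sum = 1·[2 + (-1) + (-26) + (-91)] = -116.

-116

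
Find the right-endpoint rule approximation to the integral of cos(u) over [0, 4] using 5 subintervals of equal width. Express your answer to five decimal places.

Δu = (4 − 0)/5 = 0.8.
Right endpoints: 0.8, 1.6, 2.4, 3.2, 4.
f(0.8) ≈ 0.69671, f(1.6) ≈ -0.02920, f(2.4) ≈ -0.73739, f(3.2) ≈ -0.99829, f(4) ≈ -0.65364.
Sum = Δu · [f(0.8) + f(1.6) + f(2.4) + f(3.2) + f(4)].
Sum ≈ -1.37746.

-1.37746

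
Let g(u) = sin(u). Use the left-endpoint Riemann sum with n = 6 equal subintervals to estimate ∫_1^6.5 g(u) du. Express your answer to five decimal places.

-0.11822

Δu = (6.5 − 1)/6 = 11/12.
Left endpoints: 1, 23/12, 17/6, 3.75, 14/3, 67/12.
g(1) ≈ 0.84147, g(23/12) ≈ 0.94078, g(17/6) ≈ 0.30340, g(3.75) ≈ -0.57156, g(14/3) ≈ -0.99895, g(67/12) ≈ -0.64410.
Sum = Δu · [g(1) + g(23/12) + g(17/6) + ...].
Sum ≈ -0.11822.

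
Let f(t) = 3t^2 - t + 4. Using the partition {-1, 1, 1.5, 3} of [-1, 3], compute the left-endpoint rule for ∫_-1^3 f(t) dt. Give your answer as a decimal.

32.875

Subinterval widths: 2, 0.5, 1.5.
Left endpoints: -1, 1, 1.5.
f(-1) = 8, f(1) = 6, f(1.5) = 9.25.
Sum = Σ Δt_i · f(t_i).
Sum = 32.875.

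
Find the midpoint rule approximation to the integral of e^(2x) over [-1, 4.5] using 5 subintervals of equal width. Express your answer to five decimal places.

3336.67515

Δx = (4.5 − (-1))/5 = 1.1.
Midpoints: -0.45, 0.65, 1.75, 2.85, 3.95.
f(-0.45) ≈ 0.40657, f(0.65) ≈ 3.66930, f(1.75) ≈ 33.11545, f(2.85) ≈ 298.86740, f(3.95) ≈ 2697.28233.
Sum = Δx · [f(-0.45) + f(0.65) + f(1.75) + f(2.85) + f(3.95)].
Sum ≈ 3336.67515.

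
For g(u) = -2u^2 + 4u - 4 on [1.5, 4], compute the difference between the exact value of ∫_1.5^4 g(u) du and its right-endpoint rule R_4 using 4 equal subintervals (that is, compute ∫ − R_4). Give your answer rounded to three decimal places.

Exact integral: ∫_1.5^4 g(u) du ≈ -22.91667.
R_4 = -28.7109375.
Error ≈ -22.91667 − (-28.7109375) ≈ 5.794.

5.794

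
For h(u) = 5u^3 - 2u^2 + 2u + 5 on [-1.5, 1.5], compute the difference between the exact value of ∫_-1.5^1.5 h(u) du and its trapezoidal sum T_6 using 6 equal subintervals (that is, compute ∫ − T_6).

Exact integral: ∫_-1.5^1.5 h(u) du = 10.5.
T_6 = 10.25.
Error = 10.5 − 10.25 = 0.25.

0.25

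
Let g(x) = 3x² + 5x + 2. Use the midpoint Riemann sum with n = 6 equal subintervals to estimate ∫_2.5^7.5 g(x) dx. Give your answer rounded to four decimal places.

540.3819

Δx = (7.5 − 2.5)/6 = 5/6.
Midpoints: 35/12, 3.75, 55/12, 65/12, 6.25, 85/12.
g(35/12) = 2021/48, g(3.75) = 62.9375, g(55/12) = 87.9375, g(65/12) = 5621/48, g(6.25) = 150.4375, g(85/12) = 187.9375.
Sum = Δx · [g(35/12) + g(3.75) + g(55/12) + ...].
Sum ≈ 540.3819.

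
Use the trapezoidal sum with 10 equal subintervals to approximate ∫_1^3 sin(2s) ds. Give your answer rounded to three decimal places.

-0.679

Δs = (3 − 1)/10 = 0.2.
f(1) ≈ 0.909, f(1.2) ≈ 0.675, f(1.4) ≈ 0.335, f(1.6) ≈ -0.058, f(1.8) ≈ -0.443, f(2) ≈ -0.757, f(2.2) ≈ -0.952, f(2.4) ≈ -0.996, f(2.6) ≈ -0.883, f(2.8) ≈ -0.631, f(3) ≈ -0.279.
T_10 = (Δs/2)·[f(s_0) + 2f(s_1) + ... + 2f(s_{9}) + f(s_10)].
Sum ≈ -0.679.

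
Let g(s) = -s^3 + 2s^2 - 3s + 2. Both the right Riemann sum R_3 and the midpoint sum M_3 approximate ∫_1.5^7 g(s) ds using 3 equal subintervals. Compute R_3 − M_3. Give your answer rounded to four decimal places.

R_3 ≈ -705.553241.
M_3 ≈ -415.132234.
R_3 − M_3 ≈ -290.4210.

-290.4210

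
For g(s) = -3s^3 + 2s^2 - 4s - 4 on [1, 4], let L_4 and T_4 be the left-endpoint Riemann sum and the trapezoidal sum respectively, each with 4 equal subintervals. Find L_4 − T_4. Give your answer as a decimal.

64.125

L_4 = -132.890625.
T_4 = -197.015625.
L_4 − T_4 = 64.125.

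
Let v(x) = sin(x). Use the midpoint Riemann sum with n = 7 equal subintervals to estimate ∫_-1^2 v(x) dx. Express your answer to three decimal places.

Δx = (2 − (-1))/7 = 3/7.
Midpoints: -11/14, -5/14, 1/14, 0.5, 13/14, 19/14, 25/14.
v(-11/14) ≈ -0.707, v(-5/14) ≈ -0.350, v(1/14) ≈ 0.071, v(0.5) ≈ 0.479, v(13/14) ≈ 0.801, v(19/14) ≈ 0.977, v(25/14) ≈ 0.977.
Sum = Δx · [v(-11/14) + v(-5/14) + v(1/14) + ...].
Sum ≈ 0.964.

0.964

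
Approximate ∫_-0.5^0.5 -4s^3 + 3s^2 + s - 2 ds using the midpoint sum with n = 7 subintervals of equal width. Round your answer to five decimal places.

-1.75510

Δs = (0.5 − (-0.5))/7 = 1/7.
Midpoints: -3/7, -2/7, -1/7, 0, 1/7, 2/7, 3/7.
f(-3/7) = -536/343, f(-2/7) = -668/343, f(-1/7) = -710/343, f(0) = -2, f(1/7) = -620/343, f(2/7) = -536/343, f(3/7) = -458/343.
Sum = Δs · [f(-3/7) + f(-2/7) + f(-1/7) + ...].
Sum ≈ -1.75510.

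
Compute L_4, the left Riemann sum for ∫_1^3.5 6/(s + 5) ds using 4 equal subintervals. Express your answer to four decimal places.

2.1845

Δs = (3.5 − 1)/4 = 0.625.
Left endpoints: 1, 1.625, 2.25, 2.875.
f(1) = 1, f(1.625) = 48/53, f(2.25) = 24/29, f(2.875) = 16/21.
Sum = Δs · [f(1) + f(1.625) + f(2.25) + f(2.875)].
Sum ≈ 2.1845.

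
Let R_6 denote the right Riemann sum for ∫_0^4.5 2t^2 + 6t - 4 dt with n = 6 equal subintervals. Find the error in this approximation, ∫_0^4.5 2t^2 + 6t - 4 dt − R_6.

Exact integral: ∫_0^4.5 f(t) dt = 103.5.
R_6 = 129.65625.
Error = 103.5 − 129.65625 = -26.15625.

-26.15625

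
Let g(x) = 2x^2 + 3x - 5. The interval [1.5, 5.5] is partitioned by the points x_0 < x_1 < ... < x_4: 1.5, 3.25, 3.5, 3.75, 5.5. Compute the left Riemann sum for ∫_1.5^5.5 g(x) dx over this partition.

Subinterval widths: 1.75, 0.25, 0.25, 1.75.
Left endpoints: 1.5, 3.25, 3.5, 3.75.
g(1.5) = 4, g(3.25) = 25.875, g(3.5) = 30, g(3.75) = 34.375.
Sum = Σ Δx_i · g(x_i).
Sum = 81.125.

81.125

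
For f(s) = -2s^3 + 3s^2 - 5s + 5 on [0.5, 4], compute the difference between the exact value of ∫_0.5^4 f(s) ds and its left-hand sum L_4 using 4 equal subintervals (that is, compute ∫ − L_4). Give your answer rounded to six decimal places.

Exact integral: ∫_0.5^4 f(s) ds = -85.96875.
L_4 ≈ -47.78320312.
Error ≈ -85.96875 − (-47.78320312) ≈ -38.185547.

-38.185547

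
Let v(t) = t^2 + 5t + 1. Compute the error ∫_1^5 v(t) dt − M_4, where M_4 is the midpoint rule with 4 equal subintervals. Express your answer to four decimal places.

Exact integral: ∫_1^5 v(t) dt ≈ 105.333333.
M_4 = 105.
Error ≈ 105.333333 − 105 ≈ 0.3333.

0.3333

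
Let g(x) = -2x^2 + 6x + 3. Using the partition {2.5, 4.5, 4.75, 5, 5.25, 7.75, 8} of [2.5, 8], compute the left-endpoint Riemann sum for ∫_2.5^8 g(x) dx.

-68.5

Subinterval widths: 2, 0.25, 0.25, 0.25, 2.5, 0.25.
Left endpoints: 2.5, 4.5, 4.75, 5, 5.25, 7.75.
g(2.5) = 5.5, g(4.5) = -10.5, g(4.75) = -13.625, g(5) = -17, g(5.25) = -20.625, g(7.75) = -70.625.
Sum = Σ Δx_i · g(x_i).
Sum = -68.5.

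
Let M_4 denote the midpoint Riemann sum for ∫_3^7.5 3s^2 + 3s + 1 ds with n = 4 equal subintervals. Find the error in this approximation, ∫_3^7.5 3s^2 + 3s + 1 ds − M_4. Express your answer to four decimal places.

1.4238

Exact integral: ∫_3^7.5 f(s) ds = 470.25.
M_4 ≈ 468.826172.
Error ≈ 470.25 − 468.826172 ≈ 1.4238.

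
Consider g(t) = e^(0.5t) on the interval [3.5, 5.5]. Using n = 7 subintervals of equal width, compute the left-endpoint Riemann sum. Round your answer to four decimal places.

18.3971

Δt = (5.5 − 3.5)/7 = 2/7.
Left endpoints: 3.5, 53/14, 57/14, 61/14, 65/14, 69/14, 73/14.
g(3.5) ≈ 5.7546, g(53/14) ≈ 6.6383, g(57/14) ≈ 7.6577, g(61/14) ≈ 8.8337, g(65/14) ≈ 10.1902, g(69/14) ≈ 11.7551, g(73/14) ≈ 13.5603.
Sum = Δt · [g(3.5) + g(53/14) + g(57/14) + ...].
Sum ≈ 18.3971.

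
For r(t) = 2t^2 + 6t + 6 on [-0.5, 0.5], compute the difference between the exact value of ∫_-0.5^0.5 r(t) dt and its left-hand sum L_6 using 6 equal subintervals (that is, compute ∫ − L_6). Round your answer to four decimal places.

0.4907

Exact integral: ∫_-0.5^0.5 r(t) dt ≈ 6.166667.
L_6 ≈ 5.675926.
Error ≈ 6.166667 − 5.675926 ≈ 0.4907.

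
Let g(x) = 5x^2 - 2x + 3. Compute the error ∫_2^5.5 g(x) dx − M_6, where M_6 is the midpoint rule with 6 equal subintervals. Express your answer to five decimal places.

0.49624

Exact integral: ∫_2^5.5 g(x) dx ≈ 248.2083333.
M_6 ≈ 247.7120949.
Error ≈ 248.2083333 − 247.7120949 ≈ 0.49624.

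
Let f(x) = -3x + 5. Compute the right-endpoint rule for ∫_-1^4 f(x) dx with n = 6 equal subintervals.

-3.75

Δx = (4 − (-1))/6 = 5/6.
Right endpoints: -1/6, 2/3, 1.5, 7/3, 19/6, 4.
f(-1/6) = 5.5, f(2/3) = 3, f(1.5) = 0.5, f(7/3) = -2, f(19/6) = -4.5, f(4) = -7.
Sum = Δx · [f(-1/6) + f(2/3) + f(1.5) + ...].
Sum = -3.75.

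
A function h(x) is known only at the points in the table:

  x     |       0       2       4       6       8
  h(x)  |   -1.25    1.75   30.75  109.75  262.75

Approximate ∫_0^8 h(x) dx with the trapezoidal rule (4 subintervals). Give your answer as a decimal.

Δx = 2.
T_4 = (2/2)·[(-1.25) + 2·1.75 + 2·30.75 + 2·109.75 + 262.75] = 546.

546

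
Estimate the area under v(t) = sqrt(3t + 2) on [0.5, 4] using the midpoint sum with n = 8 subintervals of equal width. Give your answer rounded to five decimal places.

10.18880

Δt = (4 − 0.5)/8 = 0.4375.
Midpoints: 0.71875, 1.15625, 1.59375, 2.03125, 2.46875, 2.90625, 3.34375, 3.78125.
v(0.71875) ≈ 2.03869, v(1.15625) ≈ 2.33854, v(1.59375) ≈ 2.60408, v(2.03125) ≈ 2.84495, v(2.46875) ≈ 3.06696, v(2.90625) ≈ 3.27395, v(3.34375) ≈ 3.46861, v(3.78125) ≈ 3.65291.
Sum = Δt · [v(0.71875) + v(1.15625) + v(1.59375) + ...].
Sum ≈ 10.18880.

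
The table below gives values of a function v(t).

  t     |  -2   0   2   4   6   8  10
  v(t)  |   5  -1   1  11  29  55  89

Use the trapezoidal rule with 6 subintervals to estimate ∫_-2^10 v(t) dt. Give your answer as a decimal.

284

Δt = 2.
T_6 = (2/2)·[5 + 2·(-1) + 2·1 + 2·11 + 2·29 + 2·55 + 89] = 284.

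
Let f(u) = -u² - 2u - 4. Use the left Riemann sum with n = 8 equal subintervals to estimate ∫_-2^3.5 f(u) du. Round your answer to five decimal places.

-41.02441

Δu = (3.5 − (-2))/8 = 0.6875.
Left endpoints: -2, -1.3125, -0.625, 0.0625, 0.75, 1.4375, 2.125, 2.8125.
f(-2) = -4, f(-1.3125) = -3.09765625, f(-0.625) = -3.140625, f(0.0625) = -4.12890625, f(0.75) = -6.0625, f(1.4375) = -8.94140625, f(2.125) = -12.765625, f(2.8125) = -17.53515625.
Sum = Δu · [f(-2) + f(-1.3125) + f(-0.625) + ...].
Sum ≈ -41.02441.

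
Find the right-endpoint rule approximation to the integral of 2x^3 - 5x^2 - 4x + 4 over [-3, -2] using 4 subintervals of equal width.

-43

Δx = (-2 − (-3))/4 = 0.25.
Right endpoints: -2.75, -2.5, -2.25, -2.
f(-2.75) = -64.40625, f(-2.5) = -48.5, f(-2.25) = -35.09375, f(-2) = -24.
Sum = Δx · [f(-2.75) + f(-2.5) + f(-2.25) + f(-2)].
Sum = -43.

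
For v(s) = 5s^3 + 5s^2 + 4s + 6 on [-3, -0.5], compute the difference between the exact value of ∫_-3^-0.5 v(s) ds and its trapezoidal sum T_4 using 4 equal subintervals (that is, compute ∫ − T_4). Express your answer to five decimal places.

Exact integral: ∫_-3^-0.5 v(s) ds ≈ -58.8802083.
T_4 ≈ -62.3388672.
Error ≈ -58.8802083 − (-62.3388672) ≈ 3.45866.

3.45866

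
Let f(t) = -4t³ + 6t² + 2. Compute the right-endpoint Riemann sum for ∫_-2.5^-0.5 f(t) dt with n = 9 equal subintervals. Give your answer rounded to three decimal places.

63.506

Δt = (-0.5 − (-2.5))/9 = 2/9.
Right endpoints: -41/18, -37/18, -11/6, -29/18, -25/18, -7/6, -17/18, -13/18, -0.5.
f(-41/18) = 58612/729, f(-37/18) = 45266/729, f(-11/6) = 1264/27, f(-29/18) = 25006/729, f(-25/18) = 17708/729, f(-7/6) = 446/27, f(-17/18) = 7816/729, f(-13/18) = 4838/729, f(-0.5) = 4.
Sum = Δt · [f(-41/18) + f(-37/18) + f(-11/6) + ...].
Sum ≈ 63.506.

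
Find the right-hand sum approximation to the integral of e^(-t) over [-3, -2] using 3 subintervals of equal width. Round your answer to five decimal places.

Δt = (-2 − (-3))/3 = 1/3.
Right endpoints: -8/3, -7/3, -2.
f(-8/3) ≈ 14.39192, f(-7/3) ≈ 10.31226, f(-2) ≈ 7.38906.
Sum = Δt · [f(-8/3) + f(-7/3) + f(-2)].
Sum ≈ 10.69774.

10.69774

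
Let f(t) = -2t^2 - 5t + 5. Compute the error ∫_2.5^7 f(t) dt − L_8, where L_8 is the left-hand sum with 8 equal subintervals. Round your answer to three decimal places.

Exact integral: ∫_2.5^7 f(t) dt = -302.625.
L_8 ≈ -272.72461.
Error ≈ -302.625 − (-272.72461) ≈ -29.900.

-29.900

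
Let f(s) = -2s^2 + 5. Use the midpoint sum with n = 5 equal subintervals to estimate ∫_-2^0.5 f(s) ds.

7.1875

Δs = (0.5 − (-2))/5 = 0.5.
Midpoints: -1.75, -1.25, -0.75, -0.25, 0.25.
f(-1.75) = -1.125, f(-1.25) = 1.875, f(-0.75) = 3.875, f(-0.25) = 4.875, f(0.25) = 4.875.
Sum = Δs · [f(-1.75) + f(-1.25) + f(-0.75) + f(-0.25) + f(0.25)].
Sum = 7.1875.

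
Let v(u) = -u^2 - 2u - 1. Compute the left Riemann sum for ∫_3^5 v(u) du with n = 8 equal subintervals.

Δu = (5 − 3)/8 = 0.25.
Left endpoints: 3, 3.25, 3.5, 3.75, 4, 4.25, 4.5, 4.75.
v(3) = -16, v(3.25) = -18.0625, v(3.5) = -20.25, v(3.75) = -22.5625, v(4) = -25, v(4.25) = -27.5625, v(4.5) = -30.25, v(4.75) = -33.0625.
Sum = Δu · [v(3) + v(3.25) + v(3.5) + ...].
Sum = -48.1875.

-48.1875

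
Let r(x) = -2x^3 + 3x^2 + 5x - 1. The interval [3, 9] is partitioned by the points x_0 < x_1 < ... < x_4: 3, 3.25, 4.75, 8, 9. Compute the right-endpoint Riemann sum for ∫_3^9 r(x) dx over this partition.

-3939.5390625

Subinterval widths: 0.25, 1.5, 3.25, 1.
Right endpoints: 3.25, 4.75, 8, 9.
r(3.25) = -21.71875, r(4.75) = -123.90625, r(8) = -793, r(9) = -1171.
Sum = Σ Δx_i · r(x_i).
Sum = -3939.5390625.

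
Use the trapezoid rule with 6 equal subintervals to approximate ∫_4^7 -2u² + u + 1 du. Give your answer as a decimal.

Δu = (7 − 4)/6 = 0.5.
f(4) = -27, f(4.5) = -35, f(5) = -44, f(5.5) = -54, f(6) = -65, f(6.5) = -77, f(7) = -90.
T_6 = (Δu/2)·[f(u_0) + 2f(u_1) + ... + 2f(u_{5}) + f(u_6)].
Sum = -166.75.

-166.75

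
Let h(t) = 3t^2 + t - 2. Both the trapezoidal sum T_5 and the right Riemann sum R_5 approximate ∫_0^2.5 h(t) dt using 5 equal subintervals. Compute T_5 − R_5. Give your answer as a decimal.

T_5 = 14.0625.
R_5 = 19.375.
T_5 − R_5 = -5.3125.

-5.3125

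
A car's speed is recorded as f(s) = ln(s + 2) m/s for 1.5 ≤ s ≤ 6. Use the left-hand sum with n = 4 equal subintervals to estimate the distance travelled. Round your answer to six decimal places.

7.268997

Δs = (6 − 1.5)/4 = 1.125.
Left endpoints: 1.5, 2.625, 3.75, 4.875.
f(1.5) ≈ 1.252763, f(2.625) ≈ 1.531476, f(3.75) ≈ 1.749200, f(4.875) ≈ 1.927892.
Sum = Δs · [f(1.5) + f(2.625) + f(3.75) + f(4.875)].
Sum ≈ 7.268997.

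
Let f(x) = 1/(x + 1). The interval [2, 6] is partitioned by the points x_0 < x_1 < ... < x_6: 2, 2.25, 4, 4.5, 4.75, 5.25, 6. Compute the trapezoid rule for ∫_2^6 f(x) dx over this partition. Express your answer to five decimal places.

0.86133

Subinterval widths: 0.25, 1.75, 0.5, 0.25, 0.5, 0.75.
f(2) = 1/3, f(2.25) = 4/13, f(4) = 0.2, f(4.5) = 2/11, f(4.75) = 4/23, f(5.25) = 0.16, f(6) = 1/7.
On each subinterval the trapezoid contributes (Δx_i/2)·[f(x_{i-1}) + f(x_i)].
Sum ≈ 0.86133.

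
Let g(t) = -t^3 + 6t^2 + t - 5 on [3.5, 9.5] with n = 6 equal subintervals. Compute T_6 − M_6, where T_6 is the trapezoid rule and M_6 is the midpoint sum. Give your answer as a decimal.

T_6 = -374.25.
M_6 = -354.
T_6 − M_6 = -20.25.

-20.25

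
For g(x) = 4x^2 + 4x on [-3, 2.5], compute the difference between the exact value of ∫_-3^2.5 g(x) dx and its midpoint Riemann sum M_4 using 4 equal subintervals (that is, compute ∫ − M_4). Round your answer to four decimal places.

3.4661

Exact integral: ∫_-3^2.5 g(x) dx ≈ 51.333333.
M_4 = 47.8671875.
Error ≈ 51.333333 − 47.8671875 ≈ 3.4661.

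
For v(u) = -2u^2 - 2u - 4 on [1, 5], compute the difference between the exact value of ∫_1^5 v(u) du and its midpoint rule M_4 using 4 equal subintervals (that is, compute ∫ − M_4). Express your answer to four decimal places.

-0.6667

Exact integral: ∫_1^5 v(u) du ≈ -122.666667.
M_4 = -122.
Error ≈ -122.666667 − (-122) ≈ -0.6667.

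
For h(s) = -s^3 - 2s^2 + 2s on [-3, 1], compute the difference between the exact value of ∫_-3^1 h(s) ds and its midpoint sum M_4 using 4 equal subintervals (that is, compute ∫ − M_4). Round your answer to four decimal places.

0.3333

Exact integral: ∫_-3^1 h(s) ds ≈ -6.666667.
M_4 = -7.
Error ≈ -6.666667 − (-7) ≈ 0.3333.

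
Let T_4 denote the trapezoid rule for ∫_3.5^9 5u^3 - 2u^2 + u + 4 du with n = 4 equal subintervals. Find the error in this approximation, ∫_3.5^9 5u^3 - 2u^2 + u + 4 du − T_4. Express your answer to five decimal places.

-159.00944

Exact integral: ∫_3.5^9 f(u) du ≈ 7612.6302083.
T_4 ≈ 7771.6396484.
Error ≈ 7612.6302083 − 7771.6396484 ≈ -159.00944.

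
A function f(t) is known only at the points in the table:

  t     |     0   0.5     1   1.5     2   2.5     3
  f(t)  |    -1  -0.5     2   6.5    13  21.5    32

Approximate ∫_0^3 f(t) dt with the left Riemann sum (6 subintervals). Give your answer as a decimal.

Δt = 0.5.
Sum = 0.5·[(-1) + (-0.5) + 2 + 6.5 + 13 + 21.5] = 20.75.

20.75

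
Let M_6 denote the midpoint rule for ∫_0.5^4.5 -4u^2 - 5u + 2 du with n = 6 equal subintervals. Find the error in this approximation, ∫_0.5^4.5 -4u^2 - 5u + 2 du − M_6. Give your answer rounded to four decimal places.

-0.5926

Exact integral: ∫_0.5^4.5 f(u) du ≈ -163.333333.
M_6 ≈ -162.740741.
Error ≈ -163.333333 − (-162.740741) ≈ -0.5926.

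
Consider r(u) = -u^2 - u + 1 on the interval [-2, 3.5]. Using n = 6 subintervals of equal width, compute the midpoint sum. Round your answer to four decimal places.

Δu = (3.5 − (-2))/6 = 11/12.
Midpoints: -37/24, -0.625, 7/24, 29/24, 2.125, 73/24.
r(-37/24) = 95/576, r(-0.625) = 1.234375, r(7/24) = 359/576, r(29/24) = -961/576, r(2.125) = -5.640625, r(73/24) = -6505/576.
Sum = Δu · [r(-37/24) + r(-0.625) + r(7/24) + ...].
Sum ≈ -15.1982.

-15.1982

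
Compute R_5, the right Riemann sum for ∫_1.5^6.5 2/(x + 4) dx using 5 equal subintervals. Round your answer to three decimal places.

1.211

Δx = (6.5 − 1.5)/5 = 1.
Right endpoints: 2.5, 3.5, 4.5, 5.5, 6.5.
f(2.5) = 4/13, f(3.5) = 4/15, f(4.5) = 4/17, f(5.5) = 4/19, f(6.5) = 4/21.
Sum = Δx · [f(2.5) + f(3.5) + f(4.5) + f(5.5) + f(6.5)].
Sum ≈ 1.211.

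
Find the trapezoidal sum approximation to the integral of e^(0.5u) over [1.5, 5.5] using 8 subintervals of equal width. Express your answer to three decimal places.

27.192

Δu = (5.5 − 1.5)/8 = 0.5.
f(1.5) ≈ 2.117, f(2) ≈ 2.718, f(2.5) ≈ 3.490, f(3) ≈ 4.482, f(3.5) ≈ 5.755, f(4) ≈ 7.389, f(4.5) ≈ 9.488, f(5) ≈ 12.182, f(5.5) ≈ 15.643.
T_8 = (Δu/2)·[f(u_0) + 2f(u_1) + ... + 2f(u_{7}) + f(u_8)].
Sum ≈ 27.192.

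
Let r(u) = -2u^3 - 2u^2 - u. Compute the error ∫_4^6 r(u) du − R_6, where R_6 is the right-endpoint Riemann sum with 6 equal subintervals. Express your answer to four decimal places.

Exact integral: ∫_4^6 r(u) du ≈ -631.333333.
R_6 ≈ -690.185185.
Error ≈ -631.333333 − (-690.185185) ≈ 58.8519.

58.8519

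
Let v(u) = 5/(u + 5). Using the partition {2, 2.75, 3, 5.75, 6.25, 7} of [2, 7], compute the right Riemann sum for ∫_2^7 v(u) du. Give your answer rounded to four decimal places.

2.4539

Subinterval widths: 0.75, 0.25, 2.75, 0.5, 0.75.
Right endpoints: 2.75, 3, 5.75, 6.25, 7.
v(2.75) = 20/31, v(3) = 0.625, v(5.75) = 20/43, v(6.25) = 4/9, v(7) = 5/12.
Sum = Σ Δu_i · v(u_i).
Sum ≈ 2.4539.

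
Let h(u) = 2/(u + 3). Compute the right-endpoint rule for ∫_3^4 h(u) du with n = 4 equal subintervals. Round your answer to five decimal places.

0.30243

Δu = (4 − 3)/4 = 0.25.
Right endpoints: 3.25, 3.5, 3.75, 4.
h(3.25) = 0.32, h(3.5) = 4/13, h(3.75) = 8/27, h(4) = 2/7.
Sum = Δu · [h(3.25) + h(3.5) + h(3.75) + h(4)].
Sum ≈ 0.30243.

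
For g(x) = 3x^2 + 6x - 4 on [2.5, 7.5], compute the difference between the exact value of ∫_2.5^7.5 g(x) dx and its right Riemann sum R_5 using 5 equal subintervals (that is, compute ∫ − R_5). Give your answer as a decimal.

Exact integral: ∫_2.5^7.5 g(x) dx = 536.25.
R_5 = 628.75.
Error = 536.25 − 628.75 = -92.5.

-92.5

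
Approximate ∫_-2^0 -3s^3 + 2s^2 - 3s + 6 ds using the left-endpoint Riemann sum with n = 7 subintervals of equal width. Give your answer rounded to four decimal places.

Δs = (0 − (-2))/7 = 2/7.
Left endpoints: -2, -12/7, -10/7, -8/7, -6/7, -4/7, -2/7.
f(-2) = 44, f(-12/7) = 11022/343, f(-10/7) = 7928/343, f(-8/7) = 5666/343, f(-6/7) = 4092/343, f(-4/7) = 3062/343, f(-2/7) = 2432/343.
Sum = Δs · [f(-2) + f(-12/7) + f(-10/7) + ...].
Sum ≈ 41.0612.

41.0612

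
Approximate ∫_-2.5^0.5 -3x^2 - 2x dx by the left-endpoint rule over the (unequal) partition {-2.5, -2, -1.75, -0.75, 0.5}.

-14.796875

Subinterval widths: 0.5, 0.25, 1, 1.25.
Left endpoints: -2.5, -2, -1.75, -0.75.
f(-2.5) = -13.75, f(-2) = -8, f(-1.75) = -5.6875, f(-0.75) = -0.1875.
Sum = Σ Δx_i · f(x_i).
Sum = -14.796875.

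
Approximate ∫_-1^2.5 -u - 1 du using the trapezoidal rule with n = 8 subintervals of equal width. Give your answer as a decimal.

Δu = (2.5 − (-1))/8 = 0.4375.
f(-1) = 0, f(-0.5625) = -0.4375, f(-0.125) = -0.875, f(0.3125) = -1.3125, f(0.75) = -1.75, f(1.1875) = -2.1875, f(1.625) = -2.625, f(2.0625) = -3.0625, f(2.5) = -3.5.
T_8 = (Δu/2)·[f(u_0) + 2f(u_1) + ... + 2f(u_{7}) + f(u_8)].
Sum = -6.125.

-6.125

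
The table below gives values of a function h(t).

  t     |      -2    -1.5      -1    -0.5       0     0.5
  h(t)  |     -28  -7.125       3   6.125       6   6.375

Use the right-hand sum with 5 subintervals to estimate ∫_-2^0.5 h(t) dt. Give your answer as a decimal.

Δt = 0.5.
Sum = 0.5·[(-7.125) + 3 + 6.125 + 6 + 6.375] = 7.1875.

7.1875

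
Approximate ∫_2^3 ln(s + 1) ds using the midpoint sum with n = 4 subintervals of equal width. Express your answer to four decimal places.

Δs = (3 − 2)/4 = 0.25.
Midpoints: 2.125, 2.375, 2.625, 2.875.
f(2.125) ≈ 1.1394, f(2.375) ≈ 1.2164, f(2.625) ≈ 1.2879, f(2.875) ≈ 1.3545.
Sum = Δs · [f(2.125) + f(2.375) + f(2.625) + f(2.875)].
Sum ≈ 1.2496.

1.2496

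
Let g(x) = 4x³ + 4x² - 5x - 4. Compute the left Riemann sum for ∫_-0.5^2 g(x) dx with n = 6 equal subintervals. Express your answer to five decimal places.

Δx = (2 − (-0.5))/6 = 5/12.
Left endpoints: -0.5, -1/12, 1/3, 0.75, 7/6, 19/12.
g(-0.5) = -1, g(-1/12) = -1537/432, g(1/3) = -137/27, g(0.75) = -3.8125, g(7/6) = 53/27, g(19/12) = 6043/432.
Sum = Δx · [g(-0.5) + g(-1/12) + g(1/3) + ...].
Sum ≈ 1.04456.

1.04456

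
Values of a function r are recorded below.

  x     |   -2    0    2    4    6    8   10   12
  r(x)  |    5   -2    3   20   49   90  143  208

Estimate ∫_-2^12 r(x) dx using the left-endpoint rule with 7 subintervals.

Δx = 2.
Sum = 2·[5 + (-2) + 3 + 20 + 49 + 90 + 143] = 616.

616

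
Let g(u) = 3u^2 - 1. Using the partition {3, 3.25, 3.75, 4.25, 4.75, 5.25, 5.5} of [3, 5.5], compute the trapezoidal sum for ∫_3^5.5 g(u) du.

137.140625

Subinterval widths: 0.25, 0.5, 0.5, 0.5, 0.5, 0.25.
g(3) = 26, g(3.25) = 30.6875, g(3.75) = 41.1875, g(4.25) = 53.1875, g(4.75) = 66.6875, g(5.25) = 81.6875, g(5.5) = 89.75.
On each subinterval the trapezoid contributes (Δu_i/2)·[g(u_{i-1}) + g(u_i)].
Sum = 137.140625.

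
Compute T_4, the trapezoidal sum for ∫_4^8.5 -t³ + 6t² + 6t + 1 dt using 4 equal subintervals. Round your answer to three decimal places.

20.382

Δt = (8.5 − 4)/4 = 1.125.
f(4) = 57, f(5.125) = 28023/512, f(6.25) = 28.734375, f(7.375) = -15123/512, f(8.5) = -128.625.
T_4 = (Δt/2)·[f(t_0) + 2f(t_1) + 2f(t_2) + 2f(t_3) + f(t_4)].
Sum ≈ 20.382.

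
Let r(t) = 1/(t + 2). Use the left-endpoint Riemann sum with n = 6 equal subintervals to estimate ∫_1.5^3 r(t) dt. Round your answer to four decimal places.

Δt = (3 − 1.5)/6 = 0.25.
Left endpoints: 1.5, 1.75, 2, 2.25, 2.5, 2.75.
r(1.5) = 2/7, r(1.75) = 4/15, r(2) = 0.25, r(2.25) = 4/17, r(2.5) = 2/9, r(2.75) = 4/19.
Sum = Δt · [r(1.5) + r(1.75) + r(2) + ...].
Sum ≈ 0.3676.

0.3676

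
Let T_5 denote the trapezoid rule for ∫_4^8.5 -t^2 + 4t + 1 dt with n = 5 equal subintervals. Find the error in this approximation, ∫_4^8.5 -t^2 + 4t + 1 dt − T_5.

Exact integral: ∫_4^8.5 f(t) dt = -66.375.
T_5 = -66.9825.
Error = -66.375 − (-66.9825) = 0.6075.

0.6075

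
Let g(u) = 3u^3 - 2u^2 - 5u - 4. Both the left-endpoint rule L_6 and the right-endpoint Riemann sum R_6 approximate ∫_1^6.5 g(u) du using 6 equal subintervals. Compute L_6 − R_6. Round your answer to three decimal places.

-651.635

L_6 ≈ 729.14308.
R_6 ≈ 1380.77850.
L_6 − R_6 ≈ -651.635.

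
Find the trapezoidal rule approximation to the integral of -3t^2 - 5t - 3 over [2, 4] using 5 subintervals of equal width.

-92.16

Δt = (4 − 2)/5 = 0.4.
f(2) = -25, f(2.4) = -32.28, f(2.8) = -40.52, f(3.2) = -49.72, f(3.6) = -59.88, f(4) = -71.
T_5 = (Δt/2)·[f(t_0) + 2f(t_1) + ... + 2f(t_{4}) + f(t_5)].
Sum = -92.16.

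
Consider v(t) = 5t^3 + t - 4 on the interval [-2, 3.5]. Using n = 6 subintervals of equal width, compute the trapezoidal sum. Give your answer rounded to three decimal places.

158.368

Δt = (3.5 − (-2))/6 = 11/12.
v(-2) = -46, v(-13/12) = -19769/1728, v(-1/6) = -905/216, v(0.75) = -1.140625, v(5/3) = 562/27, v(31/12) = 146507/1728, v(3.5) = 213.875.
T_6 = (Δt/2)·[v(t_0) + 2v(t_1) + ... + 2v(t_{5}) + v(t_6)].
Sum ≈ 158.368.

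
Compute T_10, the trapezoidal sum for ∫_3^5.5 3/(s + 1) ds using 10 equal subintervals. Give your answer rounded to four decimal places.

Δs = (5.5 − 3)/10 = 0.25.
f(3) = 0.75, f(3.25) = 12/17, f(3.5) = 2/3, f(3.75) = 12/19, f(4) = 0.6, f(4.25) = 4/7, f(4.5) = 6/11, f(4.75) = 12/23, f(5) = 0.5, f(5.25) = 0.48, f(5.5) = 6/13.
T_10 = (Δs/2)·[f(s_0) + 2f(s_1) + ... + 2f(s_{9}) + f(s_10)].
Sum ≈ 1.4571.

1.4571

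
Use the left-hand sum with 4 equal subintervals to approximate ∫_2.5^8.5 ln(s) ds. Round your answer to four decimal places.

Δs = (8.5 − 2.5)/4 = 1.5.
Left endpoints: 2.5, 4, 5.5, 7.
f(2.5) ≈ 0.9163, f(4) ≈ 1.3863, f(5.5) ≈ 1.7047, f(7) ≈ 1.9459.
Sum = Δs · [f(2.5) + f(4) + f(5.5) + f(7)].
Sum ≈ 8.9299.

8.9299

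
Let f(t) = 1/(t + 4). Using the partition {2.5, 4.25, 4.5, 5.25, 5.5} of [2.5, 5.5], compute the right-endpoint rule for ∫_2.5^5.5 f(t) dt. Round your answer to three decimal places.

0.349

Subinterval widths: 1.75, 0.25, 0.75, 0.25.
Right endpoints: 4.25, 4.5, 5.25, 5.5.
f(4.25) = 4/33, f(4.5) = 2/17, f(5.25) = 4/37, f(5.5) = 2/19.
Sum = Σ Δt_i · f(t_i).
Sum ≈ 0.349.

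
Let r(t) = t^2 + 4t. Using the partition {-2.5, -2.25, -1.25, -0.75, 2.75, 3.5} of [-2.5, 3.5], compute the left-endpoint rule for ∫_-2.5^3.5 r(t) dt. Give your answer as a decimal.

-1.203125

Subinterval widths: 0.25, 1, 0.5, 3.5, 0.75.
Left endpoints: -2.5, -2.25, -1.25, -0.75, 2.75.
r(-2.5) = -3.75, r(-2.25) = -3.9375, r(-1.25) = -3.4375, r(-0.75) = -2.4375, r(2.75) = 18.5625.
Sum = Σ Δt_i · r(t_i).
Sum = -1.203125.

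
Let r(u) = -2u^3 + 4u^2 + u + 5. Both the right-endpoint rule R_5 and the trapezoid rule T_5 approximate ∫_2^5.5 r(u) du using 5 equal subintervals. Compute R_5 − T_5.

R_5 = -285.915.
T_5 = -213.0275.
R_5 − T_5 = -72.8875.

-72.8875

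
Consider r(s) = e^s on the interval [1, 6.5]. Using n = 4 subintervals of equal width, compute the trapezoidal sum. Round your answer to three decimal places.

763.642

Δs = (6.5 − 1)/4 = 1.375.
r(1) ≈ 2.718, r(2.375) ≈ 10.751, r(3.75) ≈ 42.521, r(5.125) ≈ 168.174, r(6.5) ≈ 665.142.
T_4 = (Δs/2)·[r(s_0) + 2r(s_1) + 2r(s_2) + 2r(s_3) + r(s_4)].
Sum ≈ 763.642.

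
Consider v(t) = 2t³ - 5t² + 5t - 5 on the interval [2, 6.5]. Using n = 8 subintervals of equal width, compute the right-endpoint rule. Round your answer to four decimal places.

Δt = (6.5 − 2)/8 = 0.5625.
Right endpoints: 2.5625, 3.125, 3.6875, 4.25, 4.8125, 5.375, 5.9375, 6.5.
v(2.5625) = 17681/2048, v(3.125) = 22.83203125, v(3.6875) = 93659/2048, v(4.25) = 79.46875, v(4.8125) = 258413/2048, v(5.375) = 187.99609375, v(5.9375) = 546935/2048, v(6.5) = 365.5.
Sum = Δt · [v(2.5625) + v(3.125) + v(3.6875) + ...].
Sum ≈ 620.6616.

620.6616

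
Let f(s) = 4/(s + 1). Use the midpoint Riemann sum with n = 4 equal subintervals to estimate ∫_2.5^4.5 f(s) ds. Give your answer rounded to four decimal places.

1.8059

Δs = (4.5 − 2.5)/4 = 0.5.
Midpoints: 2.75, 3.25, 3.75, 4.25.
f(2.75) = 16/15, f(3.25) = 16/17, f(3.75) = 16/19, f(4.25) = 16/21.
Sum = Δs · [f(2.75) + f(3.25) + f(3.75) + f(4.25)].
Sum ≈ 1.8059.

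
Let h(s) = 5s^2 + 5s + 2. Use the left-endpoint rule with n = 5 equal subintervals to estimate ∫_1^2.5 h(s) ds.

Δs = (2.5 − 1)/5 = 0.3.
Left endpoints: 1, 1.3, 1.6, 1.9, 2.2.
h(1) = 12, h(1.3) = 16.95, h(1.6) = 22.8, h(1.9) = 29.55, h(2.2) = 37.2.
Sum = Δs · [h(1) + h(1.3) + h(1.6) + h(1.9) + h(2.2)].
Sum = 35.55.

35.55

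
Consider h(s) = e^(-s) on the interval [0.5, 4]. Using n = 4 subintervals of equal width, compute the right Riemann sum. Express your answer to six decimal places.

Δs = (4 − 0.5)/4 = 0.875.
Right endpoints: 1.375, 2.25, 3.125, 4.
h(1.375) ≈ 0.252840, h(2.25) ≈ 0.105399, h(3.125) ≈ 0.043937, h(4) ≈ 0.018316.
Sum = Δs · [h(1.375) + h(2.25) + h(3.125) + h(4)].
Sum ≈ 0.367930.

0.367930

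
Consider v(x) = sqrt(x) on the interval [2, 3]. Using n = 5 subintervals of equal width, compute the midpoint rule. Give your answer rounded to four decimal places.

Δx = (3 − 2)/5 = 0.2.
Midpoints: 2.1, 2.3, 2.5, 2.7, 2.9.
v(2.1) ≈ 1.4491, v(2.3) ≈ 1.5166, v(2.5) ≈ 1.5811, v(2.7) ≈ 1.6432, v(2.9) ≈ 1.7029.
Sum = Δx · [v(2.1) + v(2.3) + v(2.5) + v(2.7) + v(2.9)].
Sum ≈ 1.5786.

1.5786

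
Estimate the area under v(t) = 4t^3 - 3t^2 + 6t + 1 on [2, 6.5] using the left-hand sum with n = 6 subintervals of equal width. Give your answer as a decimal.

1274.90625

Δt = (6.5 − 2)/6 = 0.75.
Left endpoints: 2, 2.75, 3.5, 4.25, 5, 5.75.
v(2) = 33, v(2.75) = 78, v(3.5) = 156.75, v(4.25) = 279.375, v(5) = 456, v(5.75) = 696.75.
Sum = Δt · [v(2) + v(2.75) + v(3.5) + ...].
Sum = 1274.90625.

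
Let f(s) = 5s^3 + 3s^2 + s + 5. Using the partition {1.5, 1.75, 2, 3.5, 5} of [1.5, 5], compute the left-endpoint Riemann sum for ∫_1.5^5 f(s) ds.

496.15234375

Subinterval widths: 0.25, 0.25, 1.5, 1.5.
Left endpoints: 1.5, 1.75, 2, 3.5.
f(1.5) = 30.125, f(1.75) = 42.734375, f(2) = 59, f(3.5) = 259.625.
Sum = Σ Δs_i · f(s_i).
Sum = 496.15234375.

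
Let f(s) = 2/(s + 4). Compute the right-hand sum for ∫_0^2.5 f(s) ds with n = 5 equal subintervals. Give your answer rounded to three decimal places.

0.925

Δs = (2.5 − 0)/5 = 0.5.
Right endpoints: 0.5, 1, 1.5, 2, 2.5.
f(0.5) = 4/9, f(1) = 0.4, f(1.5) = 4/11, f(2) = 1/3, f(2.5) = 4/13.
Sum = Δs · [f(0.5) + f(1) + f(1.5) + f(2) + f(2.5)].
Sum ≈ 0.925.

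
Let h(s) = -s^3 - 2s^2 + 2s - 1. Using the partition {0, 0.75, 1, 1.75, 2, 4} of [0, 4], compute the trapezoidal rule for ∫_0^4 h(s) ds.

Subinterval widths: 0.75, 0.25, 0.75, 0.25, 2.
h(0) = -1, h(0.75) = -1.046875, h(1) = -2, h(1.75) = -8.984375, h(2) = -13, h(4) = -89.
On each subinterval the trapezoid contributes (Δs_i/2)·[h(s_{i-1}) + h(s_i)].
Sum = -110.015625.

-110.015625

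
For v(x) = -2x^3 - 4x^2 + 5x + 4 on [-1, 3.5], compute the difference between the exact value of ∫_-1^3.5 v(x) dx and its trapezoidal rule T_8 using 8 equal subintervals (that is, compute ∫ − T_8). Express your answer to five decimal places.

2.72900

Exact integral: ∫_-1^3.5 v(x) dx = -86.90625.
T_8 ≈ -89.6352539.
Error ≈ -86.90625 − (-89.6352539) ≈ 2.72900.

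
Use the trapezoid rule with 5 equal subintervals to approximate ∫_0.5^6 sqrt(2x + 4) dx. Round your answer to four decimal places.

Δx = (6 − 0.5)/5 = 1.1.
f(0.5) ≈ 2.2361, f(1.6) ≈ 2.6833, f(2.7) ≈ 3.0659, f(3.8) ≈ 3.4059, f(4.9) ≈ 3.7148, f(6) ≈ 4.0000.
T_5 = (Δx/2)·[f(x_0) + 2f(x_1) + ... + 2f(x_{4}) + f(x_5)].
Sum ≈ 17.5868.

17.5868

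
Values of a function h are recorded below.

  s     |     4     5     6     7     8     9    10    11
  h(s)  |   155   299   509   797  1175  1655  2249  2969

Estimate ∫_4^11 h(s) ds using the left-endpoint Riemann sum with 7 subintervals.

Δs = 1.
Sum = 1·[155 + 299 + 509 + 797 + 1175 + 1655 + 2249] = 6839.

6839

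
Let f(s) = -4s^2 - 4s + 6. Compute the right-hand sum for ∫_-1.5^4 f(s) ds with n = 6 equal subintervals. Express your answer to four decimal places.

Δs = (4 − (-1.5))/6 = 11/12.
Right endpoints: -7/12, 1/3, 1.25, 13/6, 37/12, 4.
f(-7/12) = 251/36, f(1/3) = 38/9, f(1.25) = -5.25, f(13/6) = -193/9, f(37/12) = -1597/36, f(4) = -74.
Sum = Δs · [f(-7/12) + f(1/3) + f(1.25) + ...].
Sum ≈ -122.7060.

-122.7060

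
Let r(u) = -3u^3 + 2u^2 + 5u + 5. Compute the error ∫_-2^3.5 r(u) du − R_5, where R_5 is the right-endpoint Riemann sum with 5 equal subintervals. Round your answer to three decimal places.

65.012

Exact integral: ∫_-2^3.5 r(u) du ≈ -18.50521.
R_5 = -83.5175.
Error ≈ -18.50521 − (-83.5175) ≈ 65.012.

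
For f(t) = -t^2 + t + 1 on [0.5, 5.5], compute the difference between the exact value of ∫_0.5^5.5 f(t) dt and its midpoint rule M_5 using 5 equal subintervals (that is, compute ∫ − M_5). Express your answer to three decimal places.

Exact integral: ∫_0.5^5.5 f(t) dt ≈ -35.41667.
M_5 = -35.
Error ≈ -35.41667 − (-35) ≈ -0.417.

-0.417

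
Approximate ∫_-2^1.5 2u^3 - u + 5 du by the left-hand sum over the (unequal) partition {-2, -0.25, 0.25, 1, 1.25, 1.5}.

Subinterval widths: 1.75, 0.5, 0.75, 0.25, 0.25.
Left endpoints: -2, -0.25, 0.25, 1, 1.25.
f(-2) = -9, f(-0.25) = 5.21875, f(0.25) = 4.78125, f(1) = 6, f(1.25) = 7.65625.
Sum = Σ Δu_i · f(u_i).
Sum = -6.140625.

-6.140625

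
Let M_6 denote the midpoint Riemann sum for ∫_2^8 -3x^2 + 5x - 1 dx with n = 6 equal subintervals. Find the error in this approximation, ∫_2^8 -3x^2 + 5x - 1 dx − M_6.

Exact integral: ∫_2^8 f(x) dx = -360.
M_6 = -358.5.
Error = -360 − (-358.5) = -1.5.

-1.5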